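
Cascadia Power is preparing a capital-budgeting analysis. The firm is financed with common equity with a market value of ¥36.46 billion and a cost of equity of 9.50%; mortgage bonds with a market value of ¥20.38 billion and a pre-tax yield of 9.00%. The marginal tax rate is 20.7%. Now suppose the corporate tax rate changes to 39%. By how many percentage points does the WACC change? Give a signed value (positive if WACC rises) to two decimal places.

-0.59 pp

Current WACC:
Total capital V = 36.46 + 20.38 = 56.84.
Equity: weight = 36.46/56.84 = 0.6414; cost = 9.5%.
Mortgage bonds: weight = 20.38/56.84 = 0.3586; after-tax cost = 9% × (1 − 20.7%) = 7.1370%.
WACC = 0.6414 × 9.5000% + 0.3586 × 7.1370% = 8.6527%.
After the change:
Total capital V = 36.46 + 20.38 = 56.84.
Equity: weight = 36.46/56.84 = 0.6414; cost = 9.5%.
Mortgage bonds: weight = 20.38/56.84 = 0.3586; after-tax cost = 9% × (1 − 39%) = 5.4900%.
WACC = 0.6414 × 9.5000% + 0.3586 × 5.4900% = 8.0622%.
Change in WACC = 8.0622% − 8.6527% = -0.5905 pp.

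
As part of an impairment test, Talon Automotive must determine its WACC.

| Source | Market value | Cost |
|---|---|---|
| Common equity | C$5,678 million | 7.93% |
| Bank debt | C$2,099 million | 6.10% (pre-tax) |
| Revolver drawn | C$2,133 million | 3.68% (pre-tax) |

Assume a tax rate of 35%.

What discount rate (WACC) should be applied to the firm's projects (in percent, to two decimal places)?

Total capital V = 5678 + 2099 + 2133 = 9910.
Equity: weight = 5678/9910 = 0.5730; cost = 7.93%.
Bank debt: weight = 2099/9910 = 0.2118; after-tax cost = 6.1% × (1 − 35%) = 3.9650%.
Revolver drawn: weight = 2133/9910 = 0.2152; after-tax cost = 3.68% × (1 − 35%) = 2.3920%.
WACC = 0.5730 × 7.9300% + 0.2118 × 3.9650% + 0.2152 × 2.3920% = 5.8982%.

5.90%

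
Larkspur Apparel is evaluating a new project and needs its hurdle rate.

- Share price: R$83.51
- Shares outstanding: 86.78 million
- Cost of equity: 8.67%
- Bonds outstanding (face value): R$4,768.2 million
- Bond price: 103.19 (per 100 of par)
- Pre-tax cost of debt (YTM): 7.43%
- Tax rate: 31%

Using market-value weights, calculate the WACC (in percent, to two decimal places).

Market value of equity E = 83.51 × 86.78m = 7246.9978m. Market value of debt D = 4768.2m × 103.19/100 = 4920.30558m.
Total capital V = 7246.9978 + 4920.30558 = 12167.30338.
Equity: weight = 7246.9978/12167.30338 = 0.5956; cost = 8.67%.
Bonds outstanding: weight = 4920.30558/12167.30338 = 0.4044; after-tax cost = 7.43% × (1 − 31%) = 5.1267%.
WACC = 0.5956 × 8.6700% + 0.4044 × 5.1267% = 7.2371%.

7.24%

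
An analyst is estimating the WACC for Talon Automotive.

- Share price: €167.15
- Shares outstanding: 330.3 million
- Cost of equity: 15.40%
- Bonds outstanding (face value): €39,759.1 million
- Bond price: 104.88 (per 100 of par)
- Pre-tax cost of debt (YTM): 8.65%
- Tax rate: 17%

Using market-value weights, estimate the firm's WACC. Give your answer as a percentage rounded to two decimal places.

Market value of equity E = 167.15 × 330.3m = 55209.645m. Market value of debt D = 39759.1m × 104.88/100 = 41699.34408m.
Total capital V = 55209.645 + 41699.34408 = 96908.98908.
Equity: weight = 55209.645/96908.98908 = 0.5697; cost = 15.4%.
Bonds outstanding: weight = 41699.34408/96908.98908 = 0.4303; after-tax cost = 8.65% × (1 − 17%) = 7.1795%.
WACC = 0.5697 × 15.4000% + 0.4303 × 7.1795% = 11.8628%.

11.86%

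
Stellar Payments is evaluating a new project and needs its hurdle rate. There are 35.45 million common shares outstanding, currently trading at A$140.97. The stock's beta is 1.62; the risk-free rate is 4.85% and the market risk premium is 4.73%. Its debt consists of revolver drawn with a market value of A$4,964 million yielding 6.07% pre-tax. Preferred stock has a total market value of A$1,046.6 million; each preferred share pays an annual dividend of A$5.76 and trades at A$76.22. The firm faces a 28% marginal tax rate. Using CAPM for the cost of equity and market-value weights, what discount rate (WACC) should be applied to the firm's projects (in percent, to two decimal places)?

8.37%

Cost of equity via CAPM: Re = 4.85% + 1.62 × 4.73% = 12.5126%.
Cost of preferred: Rp = 5.76 / 76.22 = 7.5571%.
Market value of equity E = 140.97 × 35.45m = 4997.3865m.
Total capital V = 4997.3865 + 1046.6 + 4964 = 11007.9865.
Equity: weight = 4997.3865/11007.9865 = 0.4540; cost = 12.5126%.
Preferred: weight = 1046.6/11007.9865 = 0.0951; cost = 7.5571%.
Revolver drawn: weight = 4964/11007.9865 = 0.4509; after-tax cost = 6.07% × (1 − 28%) = 4.3704%.
WACC = 0.4540 × 12.5126% + 0.0951 × 7.5571% + 0.4509 × 4.3704% = 8.3698%.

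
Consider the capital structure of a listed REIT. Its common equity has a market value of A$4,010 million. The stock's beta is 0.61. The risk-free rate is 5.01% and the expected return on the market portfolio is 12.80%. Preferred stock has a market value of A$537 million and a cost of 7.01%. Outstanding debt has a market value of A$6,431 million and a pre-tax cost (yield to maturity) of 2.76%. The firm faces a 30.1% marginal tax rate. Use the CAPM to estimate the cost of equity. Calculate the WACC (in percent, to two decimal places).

5.04%

Market risk premium = 12.8% − 5.01% = 7.79%.
Cost of equity via CAPM: Re = 5.01% + 0.61 × 7.79% = 9.7619%.
Total capital V = 4010 + 537 + 6431 = 10978.
Equity: weight = 4010/10978 = 0.3653; cost = 9.7619%.
Preferred: weight = 537/10978 = 0.0489; cost = 7.01%.
Debt: weight = 6431/10978 = 0.5858; after-tax cost = 2.76% × (1 − 30.1%) = 1.9292%.
WACC = 0.3653 × 9.7619% + 0.0489 × 7.0100% + 0.5858 × 1.9292% = 5.0389%.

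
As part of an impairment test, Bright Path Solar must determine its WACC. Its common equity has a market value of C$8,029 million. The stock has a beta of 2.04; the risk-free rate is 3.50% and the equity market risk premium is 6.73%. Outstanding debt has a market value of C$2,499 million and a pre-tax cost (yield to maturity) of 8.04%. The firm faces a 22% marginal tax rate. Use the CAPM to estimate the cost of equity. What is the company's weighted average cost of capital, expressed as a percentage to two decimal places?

14.63%

Cost of equity via CAPM: Re = 3.5% + 2.04 × 6.73% = 17.2292%.
Total capital V = 8029 + 2499 = 10528.
Equity: weight = 8029/10528 = 0.7626; cost = 17.2292%.
Debt: weight = 2499/10528 = 0.2374; after-tax cost = 8.04% × (1 − 22%) = 6.2712%.
WACC = 0.7626 × 17.2292% + 0.2374 × 6.2712% = 14.6281%.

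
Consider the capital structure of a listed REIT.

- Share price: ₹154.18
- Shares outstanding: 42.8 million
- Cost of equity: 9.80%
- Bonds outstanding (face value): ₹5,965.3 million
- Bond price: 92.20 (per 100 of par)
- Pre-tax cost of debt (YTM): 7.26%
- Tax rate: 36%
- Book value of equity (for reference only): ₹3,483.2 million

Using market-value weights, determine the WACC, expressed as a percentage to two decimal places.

Market value of equity E = 154.18 × 42.8m = 6598.904m. Market value of debt D = 5965.3m × 92.2/100 = 5500.0066m.
Total capital V = 6598.904 + 5500.0066 = 12098.9106.
Equity: weight = 6598.904/12098.9106 = 0.5454; cost = 9.8%.
Bonds outstanding: weight = 5500.0066/12098.9106 = 0.4546; after-tax cost = 7.26% × (1 − 36%) = 4.6464%.
WACC = 0.5454 × 9.8000% + 0.4546 × 4.6464% = 7.4572%.

7.46%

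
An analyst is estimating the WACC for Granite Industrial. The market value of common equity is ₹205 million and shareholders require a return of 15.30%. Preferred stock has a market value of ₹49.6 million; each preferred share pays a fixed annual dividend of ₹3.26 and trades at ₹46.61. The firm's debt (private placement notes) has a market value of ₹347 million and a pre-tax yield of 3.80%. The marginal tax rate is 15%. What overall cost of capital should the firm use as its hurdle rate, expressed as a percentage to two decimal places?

7.65%

Cost of preferred: Rp = 3.26 / 46.61 = 6.9942%.
Total capital V = 205 + 49.6 + 347 = 601.6.
Equity: weight = 205/601.6 = 0.3408; cost = 15.3%.
Preferred: weight = 49.6/601.6 = 0.0824; cost = 6.9942%.
Private placement notes: weight = 347/601.6 = 0.5768; after-tax cost = 3.8% × (1 − 15%) = 3.2300%.
WACC = 0.3408 × 15.3000% + 0.0824 × 6.9942% + 0.5768 × 3.2300% = 7.6533%.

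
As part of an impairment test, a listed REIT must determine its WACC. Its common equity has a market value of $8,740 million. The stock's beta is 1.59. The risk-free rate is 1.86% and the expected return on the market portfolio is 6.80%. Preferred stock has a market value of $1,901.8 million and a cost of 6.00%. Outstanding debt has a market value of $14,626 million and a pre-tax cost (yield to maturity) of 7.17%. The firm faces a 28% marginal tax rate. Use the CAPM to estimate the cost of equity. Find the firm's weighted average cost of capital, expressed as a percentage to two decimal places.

Market risk premium = 6.8% − 1.86% = 4.94%.
Cost of equity via CAPM: Re = 1.86% + 1.59 × 4.94% = 9.7146%.
Total capital V = 8740 + 1901.8 + 14626 = 25267.8.
Equity: weight = 8740/25267.8 = 0.3459; cost = 9.7146%.
Preferred: weight = 1901.8/25267.8 = 0.0753; cost = 6%.
Debt: weight = 14626/25267.8 = 0.5788; after-tax cost = 7.17% × (1 − 28%) = 5.1624%.
WACC = 0.3459 × 9.7146% + 0.0753 × 6.0000% + 0.5788 × 5.1624% = 6.8000%.

6.80%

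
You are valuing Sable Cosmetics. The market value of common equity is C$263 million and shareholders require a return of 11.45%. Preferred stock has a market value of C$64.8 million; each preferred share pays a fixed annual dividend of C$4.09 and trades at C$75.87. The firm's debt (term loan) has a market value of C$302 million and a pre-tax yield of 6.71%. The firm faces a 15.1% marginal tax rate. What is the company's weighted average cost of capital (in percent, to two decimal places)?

8.07%

Cost of preferred: Rp = 4.09 / 75.87 = 5.3908%.
Total capital V = 263 + 64.8 + 302 = 629.8.
Equity: weight = 263/629.8 = 0.4176; cost = 11.45%.
Preferred: weight = 64.8/629.8 = 0.1029; cost = 5.3908%.
Term loan: weight = 302/629.8 = 0.4795; after-tax cost = 6.71% × (1 − 15.1%) = 5.6968%.
WACC = 0.4176 × 11.4500% + 0.1029 × 5.3908% + 0.4795 × 5.6968% = 8.0678%.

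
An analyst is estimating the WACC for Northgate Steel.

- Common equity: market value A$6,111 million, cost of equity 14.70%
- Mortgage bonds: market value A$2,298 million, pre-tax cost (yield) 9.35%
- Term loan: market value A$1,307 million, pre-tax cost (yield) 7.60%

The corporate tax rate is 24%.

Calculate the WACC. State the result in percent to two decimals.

11.70%

Total capital V = 6111 + 2298 + 1307 = 9716.
Equity: weight = 6111/9716 = 0.6290; cost = 14.7%.
Mortgage bonds: weight = 2298/9716 = 0.2365; after-tax cost = 9.35% × (1 − 24%) = 7.1060%.
Term loan: weight = 1307/9716 = 0.1345; after-tax cost = 7.6% × (1 − 24%) = 5.7760%.
WACC = 0.6290 × 14.7000% + 0.2365 × 7.1060% + 0.1345 × 5.7760% = 11.7034%.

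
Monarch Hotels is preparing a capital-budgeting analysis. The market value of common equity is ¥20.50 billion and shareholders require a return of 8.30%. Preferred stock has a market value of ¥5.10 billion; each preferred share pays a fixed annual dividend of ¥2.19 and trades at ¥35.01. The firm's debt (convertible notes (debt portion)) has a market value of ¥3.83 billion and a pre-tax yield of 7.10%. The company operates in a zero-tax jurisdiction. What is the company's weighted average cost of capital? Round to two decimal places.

Cost of preferred: Rp = 2.19 / 35.01 = 6.2554%.
Total capital V = 20.5 + 5.1 + 3.83 = 29.43.
Equity: weight = 20.5/29.43 = 0.6966; cost = 8.3%.
Preferred: weight = 5.1/29.43 = 0.1733; cost = 6.2554%.
Convertible notes (debt portion): weight = 3.83/29.43 = 0.1301; after-tax cost = 7.1% × (1 − 0%) = 7.1000%.
WACC = 0.6966 × 8.3000% + 0.1733 × 6.2554% + 0.1301 × 7.1000% = 7.7895%.

7.79%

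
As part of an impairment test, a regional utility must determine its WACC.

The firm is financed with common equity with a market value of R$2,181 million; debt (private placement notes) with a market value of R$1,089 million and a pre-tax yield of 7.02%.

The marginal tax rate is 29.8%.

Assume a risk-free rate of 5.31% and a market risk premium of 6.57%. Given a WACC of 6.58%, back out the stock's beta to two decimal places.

Total capital V = 2181 + 1089 = 3270.
Equity weight = 2181/3270 = 0.6670.
Private placement notes weight = 1089/3270 = 0.3330.
Debt contribution = 0.3330 × 7.02% × (1 − 29.8%) = 1.6412%.
Required equity contribution = 6.58% − 1.6412% = 4.9388%  ⇒  Re = 7.4048%.
CAPM: 7.4048% = 5.31% + β × 6.57%  ⇒  β = 0.3188.

0.32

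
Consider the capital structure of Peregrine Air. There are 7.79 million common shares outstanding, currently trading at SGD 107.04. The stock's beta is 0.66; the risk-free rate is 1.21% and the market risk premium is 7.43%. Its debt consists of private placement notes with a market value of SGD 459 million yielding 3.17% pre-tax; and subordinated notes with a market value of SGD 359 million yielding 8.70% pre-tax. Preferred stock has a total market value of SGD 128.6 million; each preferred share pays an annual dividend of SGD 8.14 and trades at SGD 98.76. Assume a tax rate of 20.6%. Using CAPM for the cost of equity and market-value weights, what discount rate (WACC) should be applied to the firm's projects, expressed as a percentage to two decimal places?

Cost of equity via CAPM: Re = 1.21% + 0.66 × 7.43% = 6.1138%.
Cost of preferred: Rp = 8.14 / 98.76 = 8.2422%.
Market value of equity E = 107.04 × 7.79m = 833.8416m.
Total capital V = 833.8416 + 128.6 + 459 + 359 = 1780.4416.
Equity: weight = 833.8416/1780.4416 = 0.4683; cost = 6.1138%.
Preferred: weight = 128.6/1780.4416 = 0.0722; cost = 8.2422%.
Private placement notes: weight = 459/1780.4416 = 0.2578; after-tax cost = 3.17% × (1 − 20.6%) = 2.5170%.
Subordinated notes: weight = 359/1780.4416 = 0.2016; after-tax cost = 8.7% × (1 − 20.6%) = 6.9078%.
WACC = 0.4683 × 6.1138% + 0.0722 × 8.2422% + 0.2578 × 2.5170% + 0.2016 × 6.9078% = 5.5004%.

5.50%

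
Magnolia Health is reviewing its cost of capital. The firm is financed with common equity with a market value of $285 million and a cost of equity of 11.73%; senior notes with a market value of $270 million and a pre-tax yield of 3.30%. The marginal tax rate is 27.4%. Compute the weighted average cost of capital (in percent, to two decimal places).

7.19%

Total capital V = 285 + 270 = 555.
Equity: weight = 285/555 = 0.5135; cost = 11.73%.
Senior notes: weight = 270/555 = 0.4865; after-tax cost = 3.3% × (1 − 27.4%) = 2.3958%.
WACC = 0.5135 × 11.7300% + 0.4865 × 2.3958% = 7.1890%.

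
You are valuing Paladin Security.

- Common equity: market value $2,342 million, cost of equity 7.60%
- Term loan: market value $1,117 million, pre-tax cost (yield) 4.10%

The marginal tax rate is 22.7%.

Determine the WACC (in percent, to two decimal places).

6.17%

Total capital V = 2342 + 1117 = 3459.
Equity: weight = 2342/3459 = 0.6771; cost = 7.6%.
Term loan: weight = 1117/3459 = 0.3229; after-tax cost = 4.1% × (1 − 22.7%) = 3.1693%.
WACC = 0.6771 × 7.6000% + 0.3229 × 3.1693% = 6.1692%.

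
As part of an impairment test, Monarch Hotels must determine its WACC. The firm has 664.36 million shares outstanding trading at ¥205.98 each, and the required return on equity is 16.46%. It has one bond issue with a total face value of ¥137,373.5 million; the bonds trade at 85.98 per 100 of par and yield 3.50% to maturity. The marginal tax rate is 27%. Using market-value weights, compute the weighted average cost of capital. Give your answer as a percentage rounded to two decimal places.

Market value of equity E = 205.98 × 664.36m = 136844.8728m. Market value of debt D = 137373.5m × 85.98/100 = 118113.7353m.
Total capital V = 136844.8728 + 118113.7353 = 254958.6081.
Equity: weight = 136844.8728/254958.6081 = 0.5367; cost = 16.46%.
Bonds outstanding: weight = 118113.7353/254958.6081 = 0.4633; after-tax cost = 3.5% × (1 − 27%) = 2.5550%.
WACC = 0.5367 × 16.4600% + 0.4633 × 2.5550% = 10.0183%.

10.02%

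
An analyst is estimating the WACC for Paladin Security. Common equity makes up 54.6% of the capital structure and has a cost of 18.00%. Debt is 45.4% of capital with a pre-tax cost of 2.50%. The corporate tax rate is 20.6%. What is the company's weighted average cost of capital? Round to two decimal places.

10.73%

After-tax cost of debt = 2.5% × (1 − 20.6%) = 1.9850%.
WACC = 0.546 × 18.0000% + 0.454 × 1.9850% = 10.7292%.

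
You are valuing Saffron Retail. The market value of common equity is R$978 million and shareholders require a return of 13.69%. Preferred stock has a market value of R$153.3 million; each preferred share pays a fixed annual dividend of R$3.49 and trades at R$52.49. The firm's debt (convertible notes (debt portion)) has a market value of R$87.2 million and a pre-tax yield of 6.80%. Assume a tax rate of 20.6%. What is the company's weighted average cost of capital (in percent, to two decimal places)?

12.21%

Cost of preferred: Rp = 3.49 / 52.49 = 6.6489%.
Total capital V = 978 + 153.3 + 87.2 = 1218.5.
Equity: weight = 978/1218.5 = 0.8026; cost = 13.69%.
Preferred: weight = 153.3/1218.5 = 0.1258; cost = 6.6489%.
Convertible notes (debt portion): weight = 87.2/1218.5 = 0.0716; after-tax cost = 6.8% × (1 − 20.6%) = 5.3992%.
WACC = 0.8026 × 13.6900% + 0.1258 × 6.6489% + 0.0716 × 5.3992% = 12.2108%.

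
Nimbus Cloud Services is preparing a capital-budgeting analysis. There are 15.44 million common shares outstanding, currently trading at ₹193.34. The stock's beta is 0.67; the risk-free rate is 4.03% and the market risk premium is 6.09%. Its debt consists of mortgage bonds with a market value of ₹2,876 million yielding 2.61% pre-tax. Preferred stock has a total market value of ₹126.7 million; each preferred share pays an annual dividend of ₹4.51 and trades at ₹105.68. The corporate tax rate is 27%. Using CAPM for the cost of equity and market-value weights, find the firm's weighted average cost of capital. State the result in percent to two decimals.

Cost of equity via CAPM: Re = 4.03% + 0.67 × 6.09% = 8.1103%.
Cost of preferred: Rp = 4.51 / 105.68 = 4.2676%.
Market value of equity E = 193.34 × 15.44m = 2985.1696m.
Total capital V = 2985.1696 + 126.7 + 2876 = 5987.8696.
Equity: weight = 2985.1696/5987.8696 = 0.4985; cost = 8.1103%.
Preferred: weight = 126.7/5987.8696 = 0.0212; cost = 4.2676%.
Mortgage bonds: weight = 2876/5987.8696 = 0.4803; after-tax cost = 2.61% × (1 − 27%) = 1.9053%.
WACC = 0.4985 × 8.1103% + 0.0212 × 4.2676% + 0.4803 × 1.9053% = 5.0487%.

5.05%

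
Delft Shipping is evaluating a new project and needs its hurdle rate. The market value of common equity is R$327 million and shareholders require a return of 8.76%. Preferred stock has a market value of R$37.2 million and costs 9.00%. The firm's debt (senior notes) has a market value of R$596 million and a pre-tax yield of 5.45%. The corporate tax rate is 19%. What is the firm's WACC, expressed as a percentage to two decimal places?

Total capital V = 327 + 37.2 + 596 = 960.2.
Equity: weight = 327/960.2 = 0.3406; cost = 8.76%.
Preferred: weight = 37.2/960.2 = 0.0387; cost = 9%.
Senior notes: weight = 596/960.2 = 0.6207; after-tax cost = 5.45% × (1 − 19%) = 4.4145%.
WACC = 0.3406 × 8.7600% + 0.0387 × 9.0000% + 0.6207 × 4.4145% = 6.0720%.

6.07%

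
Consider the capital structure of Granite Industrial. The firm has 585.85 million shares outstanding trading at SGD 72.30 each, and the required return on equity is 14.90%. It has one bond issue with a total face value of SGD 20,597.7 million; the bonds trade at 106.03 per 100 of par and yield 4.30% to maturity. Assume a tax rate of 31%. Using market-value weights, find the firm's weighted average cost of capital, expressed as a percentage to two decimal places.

10.84%

Market value of equity E = 72.3 × 585.85m = 42356.955m. Market value of debt D = 20597.7m × 106.03/100 = 21839.74131m.
Total capital V = 42356.955 + 21839.74131 = 64196.69631.
Equity: weight = 42356.955/64196.69631 = 0.6598; cost = 14.9%.
Bonds outstanding: weight = 21839.74131/64196.69631 = 0.3402; after-tax cost = 4.3% × (1 − 31%) = 2.9670%.
WACC = 0.6598 × 14.9000% + 0.3402 × 2.9670% = 10.8404%.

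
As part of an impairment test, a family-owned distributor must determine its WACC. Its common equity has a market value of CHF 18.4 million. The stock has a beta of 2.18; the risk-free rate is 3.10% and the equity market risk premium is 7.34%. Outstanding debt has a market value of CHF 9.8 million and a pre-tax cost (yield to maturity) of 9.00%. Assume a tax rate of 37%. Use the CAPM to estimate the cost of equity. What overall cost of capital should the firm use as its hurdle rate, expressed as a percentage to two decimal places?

Cost of equity via CAPM: Re = 3.1% + 2.18 × 7.34% = 19.1012%.
Total capital V = 18.4 + 9.8 = 28.2.
Equity: weight = 18.4/28.2 = 0.6525; cost = 19.1012%.
Debt: weight = 9.8/28.2 = 0.3475; after-tax cost = 9% × (1 − 37%) = 5.6700%.
WACC = 0.6525 × 19.1012% + 0.3475 × 5.6700% = 14.4336%.

14.43%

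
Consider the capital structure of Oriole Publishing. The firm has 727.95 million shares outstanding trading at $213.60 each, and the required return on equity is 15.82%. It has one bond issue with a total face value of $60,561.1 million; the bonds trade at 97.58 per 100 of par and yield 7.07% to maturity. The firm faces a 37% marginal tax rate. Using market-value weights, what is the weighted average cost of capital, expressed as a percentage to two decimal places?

Market value of equity E = 213.6 × 727.95m = 155490.12m. Market value of debt D = 60561.1m × 97.58/100 = 59095.52138m.
Total capital V = 155490.12 + 59095.52138 = 214585.64138.
Equity: weight = 155490.12/214585.64138 = 0.7246; cost = 15.82%.
Bonds outstanding: weight = 59095.52138/214585.64138 = 0.2754; after-tax cost = 7.07% × (1 − 37%) = 4.4541%.
WACC = 0.7246 × 15.8200% + 0.2754 × 4.4541% = 12.6899%.

12.69%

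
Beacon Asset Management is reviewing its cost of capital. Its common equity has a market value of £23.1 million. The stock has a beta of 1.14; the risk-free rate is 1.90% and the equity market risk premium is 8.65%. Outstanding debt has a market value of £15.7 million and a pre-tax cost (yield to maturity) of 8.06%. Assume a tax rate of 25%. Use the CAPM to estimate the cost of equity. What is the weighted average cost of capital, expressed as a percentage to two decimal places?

9.45%

Cost of equity via CAPM: Re = 1.9% + 1.14 × 8.65% = 11.7610%.
Total capital V = 23.1 + 15.7 = 38.8.
Equity: weight = 23.1/38.8 = 0.5954; cost = 11.761%.
Debt: weight = 15.7/38.8 = 0.4046; after-tax cost = 8.06% × (1 − 25%) = 6.0450%.
WACC = 0.5954 × 11.7610% + 0.4046 × 6.0450% = 9.4481%.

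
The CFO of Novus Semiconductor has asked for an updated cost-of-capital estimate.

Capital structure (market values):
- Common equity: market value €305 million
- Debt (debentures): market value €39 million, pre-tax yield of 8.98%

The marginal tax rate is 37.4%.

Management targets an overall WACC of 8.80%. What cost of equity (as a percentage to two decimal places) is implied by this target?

9.21%

Total capital V = 305 + 39 = 344.
Equity weight = 305/344 = 0.8866.
Debentures weight = 39/344 = 0.1134.
Debt contribution = 0.1134 × 8.98% × (1 − 37.4%) = 0.6373%.
Required equity contribution = 8.8% − 0.6373% = 8.1627%.
Re = 8.1627% / 0.8866 = 9.2064%.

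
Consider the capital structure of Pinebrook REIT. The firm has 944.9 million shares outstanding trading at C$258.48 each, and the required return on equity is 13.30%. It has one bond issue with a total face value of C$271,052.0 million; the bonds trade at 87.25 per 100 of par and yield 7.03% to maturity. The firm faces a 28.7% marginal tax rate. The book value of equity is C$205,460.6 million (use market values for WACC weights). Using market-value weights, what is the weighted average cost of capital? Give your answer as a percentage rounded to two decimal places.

Market value of equity E = 258.48 × 944.9m = 244237.752m. Market value of debt D = 271052m × 87.25/100 = 236492.87m.
Total capital V = 244237.752 + 236492.87 = 480730.622.
Equity: weight = 244237.752/480730.622 = 0.5081; cost = 13.3%.
Bonds outstanding: weight = 236492.87/480730.622 = 0.4919; after-tax cost = 7.03% × (1 − 28.7%) = 5.0124%.
WACC = 0.5081 × 13.3000% + 0.4919 × 5.0124% = 9.2230%.

9.22%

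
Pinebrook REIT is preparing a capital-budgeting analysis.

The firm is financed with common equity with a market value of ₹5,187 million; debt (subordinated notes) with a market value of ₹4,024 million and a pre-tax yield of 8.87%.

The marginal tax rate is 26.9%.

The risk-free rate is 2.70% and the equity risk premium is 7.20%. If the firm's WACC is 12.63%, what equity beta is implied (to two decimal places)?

2.04

Total capital V = 5187 + 4024 = 9211.
Equity weight = 5187/9211 = 0.5631.
Subordinated notes weight = 4024/9211 = 0.4369.
Debt contribution = 0.4369 × 8.87% × (1 − 26.9%) = 2.8326%.
Required equity contribution = 12.63% − 2.8326% = 9.7974%  ⇒  Re = 17.3980%.
CAPM: 17.3980% = 2.7% + β × 7.2%  ⇒  β = 2.0414.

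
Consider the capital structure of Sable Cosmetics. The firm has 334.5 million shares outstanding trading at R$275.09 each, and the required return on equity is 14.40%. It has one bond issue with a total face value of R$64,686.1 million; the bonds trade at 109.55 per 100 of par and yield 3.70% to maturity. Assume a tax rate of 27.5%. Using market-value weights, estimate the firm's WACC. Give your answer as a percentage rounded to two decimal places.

9.30%

Market value of equity E = 275.09 × 334.5m = 92017.605m. Market value of debt D = 64686.1m × 109.55/100 = 70863.62255m.
Total capital V = 92017.605 + 70863.62255 = 162881.22755.
Equity: weight = 92017.605/162881.22755 = 0.5649; cost = 14.4%.
Bonds outstanding: weight = 70863.62255/162881.22755 = 0.4351; after-tax cost = 3.7% × (1 − 27.5%) = 2.6825%.
WACC = 0.5649 × 14.4000% + 0.4351 × 2.6825% = 9.3021%.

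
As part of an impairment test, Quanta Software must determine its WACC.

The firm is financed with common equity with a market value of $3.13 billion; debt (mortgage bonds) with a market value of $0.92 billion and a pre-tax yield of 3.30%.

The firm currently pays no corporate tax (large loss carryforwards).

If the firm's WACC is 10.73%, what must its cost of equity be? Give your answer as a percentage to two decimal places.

Total capital V = 3.13 + 0.92 = 4.05.
Equity weight = 3.13/4.05 = 0.7728.
Mortgage bonds weight = 0.92/4.05 = 0.2272.
Debt contribution = 0.2272 × 3.3% × (1 − 0%) = 0.7496%.
Required equity contribution = 10.73% − 0.7496% = 9.9804%.
Re = 9.9804% / 0.7728 = 12.9139%.

12.91%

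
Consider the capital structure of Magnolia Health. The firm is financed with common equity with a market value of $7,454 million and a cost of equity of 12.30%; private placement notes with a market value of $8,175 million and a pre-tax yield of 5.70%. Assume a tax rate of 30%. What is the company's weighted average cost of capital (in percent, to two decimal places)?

7.95%

Total capital V = 7454 + 8175 = 15629.
Equity: weight = 7454/15629 = 0.4769; cost = 12.3%.
Private placement notes: weight = 8175/15629 = 0.5231; after-tax cost = 5.7% × (1 − 30%) = 3.9900%.
WACC = 0.4769 × 12.3000% + 0.5231 × 3.9900% = 7.9533%.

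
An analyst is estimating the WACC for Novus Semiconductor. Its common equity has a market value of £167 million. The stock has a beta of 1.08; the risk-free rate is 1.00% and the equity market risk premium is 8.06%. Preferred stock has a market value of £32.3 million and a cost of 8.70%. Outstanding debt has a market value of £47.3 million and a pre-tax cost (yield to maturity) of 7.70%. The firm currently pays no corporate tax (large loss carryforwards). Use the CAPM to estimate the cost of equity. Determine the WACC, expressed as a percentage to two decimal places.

9.19%

Cost of equity via CAPM: Re = 1.0% + 1.08 × 8.06% = 9.7048%.
Total capital V = 167 + 32.3 + 47.3 = 246.6.
Equity: weight = 167/246.6 = 0.6772; cost = 9.7048%.
Preferred: weight = 32.3/246.6 = 0.1310; cost = 8.7%.
Debt: weight = 47.3/246.6 = 0.1918; after-tax cost = 7.7% × (1 − 0%) = 7.7000%.
WACC = 0.6772 × 9.7048% + 0.1310 × 8.7000% + 0.1918 × 7.7000% = 9.1887%.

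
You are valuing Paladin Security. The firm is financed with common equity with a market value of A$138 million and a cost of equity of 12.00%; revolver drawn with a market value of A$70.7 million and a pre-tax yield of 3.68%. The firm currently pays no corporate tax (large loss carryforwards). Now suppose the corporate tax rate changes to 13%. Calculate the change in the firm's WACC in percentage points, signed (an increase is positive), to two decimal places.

-0.16 pp

Current WACC:
Total capital V = 138 + 70.7 = 208.7.
Equity: weight = 138/208.7 = 0.6612; cost = 12%.
Revolver drawn: weight = 70.7/208.7 = 0.3388; after-tax cost = 3.68% × (1 − 0%) = 3.6800%.
WACC = 0.6612 × 12.0000% + 0.3388 × 3.6800% = 9.1815%.
After the change:
Total capital V = 138 + 70.7 = 208.7.
Equity: weight = 138/208.7 = 0.6612; cost = 12%.
Revolver drawn: weight = 70.7/208.7 = 0.3388; after-tax cost = 3.68% × (1 − 13%) = 3.2016%.
WACC = 0.6612 × 12.0000% + 0.3388 × 3.2016% = 9.0194%.
Change in WACC = 9.0194% − 9.1815% = -0.1621 pp.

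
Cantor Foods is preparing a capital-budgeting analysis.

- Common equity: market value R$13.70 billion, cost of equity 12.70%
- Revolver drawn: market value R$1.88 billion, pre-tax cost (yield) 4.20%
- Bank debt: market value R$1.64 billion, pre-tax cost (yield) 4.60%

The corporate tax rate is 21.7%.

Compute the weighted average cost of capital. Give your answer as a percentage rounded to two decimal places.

Total capital V = 13.7 + 1.88 + 1.64 = 17.22.
Equity: weight = 13.7/17.22 = 0.7956; cost = 12.7%.
Revolver drawn: weight = 1.88/17.22 = 0.1092; after-tax cost = 4.2% × (1 − 21.7%) = 3.2886%.
Bank debt: weight = 1.64/17.22 = 0.0952; after-tax cost = 4.6% × (1 − 21.7%) = 3.6018%.
WACC = 0.7956 × 12.7000% + 0.1092 × 3.2886% + 0.0952 × 3.6018% = 10.8060%.

10.81%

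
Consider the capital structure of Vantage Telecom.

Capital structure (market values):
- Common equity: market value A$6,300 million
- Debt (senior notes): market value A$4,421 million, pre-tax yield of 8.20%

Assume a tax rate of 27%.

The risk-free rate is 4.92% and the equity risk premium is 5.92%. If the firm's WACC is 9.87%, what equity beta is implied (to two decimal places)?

Total capital V = 6300 + 4421 = 10721.
Equity weight = 6300/10721 = 0.5876.
Senior notes weight = 4421/10721 = 0.4124.
Debt contribution = 0.4124 × 8.2% × (1 − 27%) = 2.4684%.
Required equity contribution = 9.87% − 2.4684% = 7.4016%  ⇒  Re = 12.5956%.
CAPM: 12.5956% = 4.92% + β × 5.92%  ⇒  β = 1.2966.

1.30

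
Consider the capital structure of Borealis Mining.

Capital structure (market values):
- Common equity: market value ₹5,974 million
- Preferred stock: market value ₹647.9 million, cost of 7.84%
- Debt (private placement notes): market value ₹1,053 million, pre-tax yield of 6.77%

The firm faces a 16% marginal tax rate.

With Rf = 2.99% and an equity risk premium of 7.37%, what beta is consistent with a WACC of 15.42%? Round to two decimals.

Total capital V = 5974 + 647.9 + 1053 = 7674.9.
Equity weight = 5974/7674.9 = 0.7784.
Preferred weight = 647.9/7674.9 = 0.0844.
Private placement notes weight = 1053/7674.9 = 0.1372.
Debt contribution = 0.1372 × 6.77% × (1 − 16%) = 0.7802%.
Preferred contribution = 0.0844 × 7.84% = 0.6618%.
Required equity contribution = 15.42% − 1.4421% = 13.9779%  ⇒  Re = 17.9577%.
CAPM: 17.9577% = 2.99% + β × 7.37%  ⇒  β = 2.0309.

2.03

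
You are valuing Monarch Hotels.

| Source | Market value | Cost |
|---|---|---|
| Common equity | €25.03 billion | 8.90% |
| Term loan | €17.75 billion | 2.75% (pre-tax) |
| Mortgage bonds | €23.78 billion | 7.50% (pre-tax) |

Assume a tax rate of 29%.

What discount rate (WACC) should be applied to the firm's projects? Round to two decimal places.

5.77%

Total capital V = 25.03 + 17.75 + 23.78 = 66.56.
Equity: weight = 25.03/66.56 = 0.3761; cost = 8.9%.
Term loan: weight = 17.75/66.56 = 0.2667; after-tax cost = 2.75% × (1 − 29%) = 1.9525%.
Mortgage bonds: weight = 23.78/66.56 = 0.3573; after-tax cost = 7.5% × (1 − 29%) = 5.3250%.
WACC = 0.3761 × 8.9000% + 0.2667 × 1.9525% + 0.3573 × 5.3250% = 5.7700%.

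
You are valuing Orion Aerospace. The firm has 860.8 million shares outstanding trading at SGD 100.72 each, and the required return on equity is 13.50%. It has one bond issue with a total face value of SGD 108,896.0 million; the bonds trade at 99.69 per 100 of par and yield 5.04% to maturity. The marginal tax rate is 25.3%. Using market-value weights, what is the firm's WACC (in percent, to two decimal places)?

8.09%

Market value of equity E = 100.72 × 860.8m = 86699.776m. Market value of debt D = 108896m × 99.69/100 = 108558.4224m.
Total capital V = 86699.776 + 108558.4224 = 195258.1984.
Equity: weight = 86699.776/195258.1984 = 0.4440; cost = 13.5%.
Bonds outstanding: weight = 108558.4224/195258.1984 = 0.5560; after-tax cost = 5.04% × (1 − 25.3%) = 3.7649%.
WACC = 0.4440 × 13.5000% + 0.5560 × 3.7649% = 8.0875%.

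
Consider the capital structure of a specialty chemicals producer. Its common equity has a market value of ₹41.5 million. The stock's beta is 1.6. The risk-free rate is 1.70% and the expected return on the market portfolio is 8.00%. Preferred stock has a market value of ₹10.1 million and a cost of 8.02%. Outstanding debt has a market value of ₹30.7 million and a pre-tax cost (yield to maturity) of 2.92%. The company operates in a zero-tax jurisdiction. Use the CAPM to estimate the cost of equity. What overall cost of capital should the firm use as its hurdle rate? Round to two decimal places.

8.01%

Market risk premium = 8.0% − 1.7% = 6.3%.
Cost of equity via CAPM: Re = 1.7% + 1.6 × 6.3% = 11.7800%.
Total capital V = 41.5 + 10.1 + 30.7 = 82.3.
Equity: weight = 41.5/82.3 = 0.5043; cost = 11.78%.
Preferred: weight = 10.1/82.3 = 0.1227; cost = 8.02%.
Debt: weight = 30.7/82.3 = 0.3730; after-tax cost = 2.92% × (1 − 0%) = 2.9200%.
WACC = 0.5043 × 11.7800% + 0.1227 × 8.0200% + 0.3730 × 2.9200% = 8.0136%.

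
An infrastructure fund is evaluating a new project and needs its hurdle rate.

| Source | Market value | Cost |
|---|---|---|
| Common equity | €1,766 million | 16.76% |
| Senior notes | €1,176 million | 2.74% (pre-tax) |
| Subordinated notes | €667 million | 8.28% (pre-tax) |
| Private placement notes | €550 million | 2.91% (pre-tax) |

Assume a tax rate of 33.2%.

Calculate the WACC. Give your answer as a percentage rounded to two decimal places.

Total capital V = 1766 + 1176 + 667 + 550 = 4159.
Equity: weight = 1766/4159 = 0.4246; cost = 16.76%.
Senior notes: weight = 1176/4159 = 0.2828; after-tax cost = 2.74% × (1 − 33.2%) = 1.8303%.
Subordinated notes: weight = 667/4159 = 0.1604; after-tax cost = 8.28% × (1 − 33.2%) = 5.5310%.
Private placement notes: weight = 550/4159 = 0.1322; after-tax cost = 2.91% × (1 − 33.2%) = 1.9439%.
WACC = 0.4246 × 16.7600% + 0.2828 × 1.8303% + 0.1604 × 5.5310% + 0.1322 × 1.9439% = 8.7783%.

8.78%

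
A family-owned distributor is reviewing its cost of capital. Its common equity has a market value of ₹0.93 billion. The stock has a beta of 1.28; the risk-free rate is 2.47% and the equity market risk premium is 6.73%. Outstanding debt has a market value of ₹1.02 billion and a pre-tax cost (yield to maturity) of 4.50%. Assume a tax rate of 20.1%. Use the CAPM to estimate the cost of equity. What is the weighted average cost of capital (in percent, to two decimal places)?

Cost of equity via CAPM: Re = 2.47% + 1.28 × 6.73% = 11.0844%.
Total capital V = 0.93 + 1.02 = 1.95.
Equity: weight = 0.93/1.95 = 0.4769; cost = 11.0844%.
Debt: weight = 1.02/1.95 = 0.5231; after-tax cost = 4.5% × (1 − 20.1%) = 3.5955%.
WACC = 0.4769 × 11.0844% + 0.5231 × 3.5955% = 7.1671%.

7.17%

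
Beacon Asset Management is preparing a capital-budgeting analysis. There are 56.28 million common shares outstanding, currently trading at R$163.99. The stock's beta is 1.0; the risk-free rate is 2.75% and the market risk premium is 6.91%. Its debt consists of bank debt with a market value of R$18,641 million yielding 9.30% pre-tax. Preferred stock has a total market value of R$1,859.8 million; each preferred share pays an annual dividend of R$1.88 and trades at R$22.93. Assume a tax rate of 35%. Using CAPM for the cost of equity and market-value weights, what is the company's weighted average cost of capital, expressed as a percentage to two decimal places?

Cost of equity via CAPM: Re = 2.75% + 1.0 × 6.91% = 9.6600%.
Cost of preferred: Rp = 1.88 / 22.93 = 8.1989%.
Market value of equity E = 163.99 × 56.28m = 9229.3572m.
Total capital V = 9229.3572 + 1859.8 + 18641 = 29730.1572.
Equity: weight = 9229.3572/29730.1572 = 0.3104; cost = 9.66%.
Preferred: weight = 1859.8/29730.1572 = 0.0626; cost = 8.1989%.
Bank debt: weight = 18641/29730.1572 = 0.6270; after-tax cost = 9.3% × (1 − 35%) = 6.0450%.
WACC = 0.3104 × 9.6600% + 0.0626 × 8.1989% + 0.6270 × 6.0450% = 7.3020%.

7.30%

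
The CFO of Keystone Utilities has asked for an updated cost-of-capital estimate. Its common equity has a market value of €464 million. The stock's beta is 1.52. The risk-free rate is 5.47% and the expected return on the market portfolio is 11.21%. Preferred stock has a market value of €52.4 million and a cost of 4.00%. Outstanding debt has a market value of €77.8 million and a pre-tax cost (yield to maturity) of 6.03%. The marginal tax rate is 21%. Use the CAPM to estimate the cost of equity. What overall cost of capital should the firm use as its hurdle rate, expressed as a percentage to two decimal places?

Market risk premium = 11.21% − 5.47% = 5.74%.
Cost of equity via CAPM: Re = 5.47% + 1.52 × 5.74% = 14.1948%.
Total capital V = 464 + 52.4 + 77.8 = 594.2.
Equity: weight = 464/594.2 = 0.7809; cost = 14.1948%.
Preferred: weight = 52.4/594.2 = 0.0882; cost = 4%.
Debt: weight = 77.8/594.2 = 0.1309; after-tax cost = 6.03% × (1 − 21%) = 4.7637%.
WACC = 0.7809 × 14.1948% + 0.0882 × 4.0000% + 0.1309 × 4.7637% = 12.0609%.

12.06%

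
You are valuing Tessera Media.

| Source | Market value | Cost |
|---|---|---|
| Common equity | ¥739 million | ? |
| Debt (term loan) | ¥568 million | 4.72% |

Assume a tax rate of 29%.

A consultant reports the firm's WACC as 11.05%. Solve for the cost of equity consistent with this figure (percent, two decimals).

16.97%

Total capital V = 739 + 568 = 1307.
Equity weight = 739/1307 = 0.5654.
Term loan weight = 568/1307 = 0.4346.
Debt contribution = 0.4346 × 4.72% × (1 − 29%) = 1.4564%.
Required equity contribution = 11.05% − 1.4564% = 9.5936%.
Re = 9.5936% / 0.5654 = 16.9673%.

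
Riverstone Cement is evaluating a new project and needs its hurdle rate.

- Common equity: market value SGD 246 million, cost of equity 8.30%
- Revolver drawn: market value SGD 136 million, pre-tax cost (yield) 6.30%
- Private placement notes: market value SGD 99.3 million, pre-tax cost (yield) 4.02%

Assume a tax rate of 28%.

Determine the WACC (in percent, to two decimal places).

6.12%

Total capital V = 246 + 136 + 99.3 = 481.3.
Equity: weight = 246/481.3 = 0.5111; cost = 8.3%.
Revolver drawn: weight = 136/481.3 = 0.2826; after-tax cost = 6.3% × (1 − 28%) = 4.5360%.
Private placement notes: weight = 99.3/481.3 = 0.2063; after-tax cost = 4.02% × (1 − 28%) = 2.8944%.
WACC = 0.5111 × 8.3000% + 0.2826 × 4.5360% + 0.2063 × 2.8944% = 6.1212%.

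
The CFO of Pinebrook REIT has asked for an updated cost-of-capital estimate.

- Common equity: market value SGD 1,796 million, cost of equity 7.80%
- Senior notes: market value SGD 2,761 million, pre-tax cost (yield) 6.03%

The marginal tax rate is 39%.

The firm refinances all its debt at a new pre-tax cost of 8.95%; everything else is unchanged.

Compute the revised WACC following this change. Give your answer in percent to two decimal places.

6.38%

After the change:
Total capital V = 1796 + 2761 = 4557.
Equity: weight = 1796/4557 = 0.3941; cost = 7.8%.
Senior notes: weight = 2761/4557 = 0.6059; after-tax cost = 8.95% × (1 − 39%) = 5.4595%.
WACC = 0.3941 × 7.8000% + 0.6059 × 5.4595% = 6.3819%.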